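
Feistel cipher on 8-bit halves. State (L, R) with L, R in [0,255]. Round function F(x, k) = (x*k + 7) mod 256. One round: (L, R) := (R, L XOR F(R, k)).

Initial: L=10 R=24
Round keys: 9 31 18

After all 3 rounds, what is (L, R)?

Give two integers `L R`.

Round 1 (k=9): L=24 R=213
Round 2 (k=31): L=213 R=202
Round 3 (k=18): L=202 R=238

Answer: 202 238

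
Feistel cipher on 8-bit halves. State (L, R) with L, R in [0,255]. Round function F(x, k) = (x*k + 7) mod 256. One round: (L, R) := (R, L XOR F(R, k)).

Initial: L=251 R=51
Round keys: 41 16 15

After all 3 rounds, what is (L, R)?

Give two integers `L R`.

Answer: 164 106

Derivation:
Round 1 (k=41): L=51 R=201
Round 2 (k=16): L=201 R=164
Round 3 (k=15): L=164 R=106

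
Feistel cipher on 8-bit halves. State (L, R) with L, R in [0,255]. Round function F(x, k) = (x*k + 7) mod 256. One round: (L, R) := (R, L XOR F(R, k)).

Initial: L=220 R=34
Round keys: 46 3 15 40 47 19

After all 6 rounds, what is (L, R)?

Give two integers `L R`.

Round 1 (k=46): L=34 R=255
Round 2 (k=3): L=255 R=38
Round 3 (k=15): L=38 R=190
Round 4 (k=40): L=190 R=145
Round 5 (k=47): L=145 R=24
Round 6 (k=19): L=24 R=94

Answer: 24 94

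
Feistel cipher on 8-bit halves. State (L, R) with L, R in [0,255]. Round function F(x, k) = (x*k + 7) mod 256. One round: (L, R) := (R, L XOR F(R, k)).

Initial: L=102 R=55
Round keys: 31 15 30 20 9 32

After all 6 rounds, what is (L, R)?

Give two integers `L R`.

Round 1 (k=31): L=55 R=214
Round 2 (k=15): L=214 R=166
Round 3 (k=30): L=166 R=173
Round 4 (k=20): L=173 R=45
Round 5 (k=9): L=45 R=49
Round 6 (k=32): L=49 R=10

Answer: 49 10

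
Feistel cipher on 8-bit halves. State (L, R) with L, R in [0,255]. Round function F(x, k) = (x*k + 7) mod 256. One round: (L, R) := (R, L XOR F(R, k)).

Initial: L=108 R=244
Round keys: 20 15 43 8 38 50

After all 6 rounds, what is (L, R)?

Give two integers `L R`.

Round 1 (k=20): L=244 R=123
Round 2 (k=15): L=123 R=200
Round 3 (k=43): L=200 R=228
Round 4 (k=8): L=228 R=239
Round 5 (k=38): L=239 R=101
Round 6 (k=50): L=101 R=46

Answer: 101 46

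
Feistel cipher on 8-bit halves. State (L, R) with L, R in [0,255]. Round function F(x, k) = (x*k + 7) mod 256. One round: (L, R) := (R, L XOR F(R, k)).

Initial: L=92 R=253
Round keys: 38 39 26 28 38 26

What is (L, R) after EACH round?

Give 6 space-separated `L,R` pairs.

Answer: 253,201 201,91 91,140 140,12 12,67 67,217

Derivation:
Round 1 (k=38): L=253 R=201
Round 2 (k=39): L=201 R=91
Round 3 (k=26): L=91 R=140
Round 4 (k=28): L=140 R=12
Round 5 (k=38): L=12 R=67
Round 6 (k=26): L=67 R=217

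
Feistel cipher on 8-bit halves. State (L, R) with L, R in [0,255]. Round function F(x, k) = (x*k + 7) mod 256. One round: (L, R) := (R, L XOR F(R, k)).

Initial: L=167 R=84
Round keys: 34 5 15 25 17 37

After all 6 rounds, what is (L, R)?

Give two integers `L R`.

Round 1 (k=34): L=84 R=136
Round 2 (k=5): L=136 R=251
Round 3 (k=15): L=251 R=52
Round 4 (k=25): L=52 R=224
Round 5 (k=17): L=224 R=211
Round 6 (k=37): L=211 R=102

Answer: 211 102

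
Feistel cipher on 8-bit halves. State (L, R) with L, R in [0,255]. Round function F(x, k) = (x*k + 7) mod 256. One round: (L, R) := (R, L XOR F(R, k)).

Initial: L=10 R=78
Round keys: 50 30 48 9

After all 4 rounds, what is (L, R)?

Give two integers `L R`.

Answer: 94 142

Derivation:
Round 1 (k=50): L=78 R=73
Round 2 (k=30): L=73 R=219
Round 3 (k=48): L=219 R=94
Round 4 (k=9): L=94 R=142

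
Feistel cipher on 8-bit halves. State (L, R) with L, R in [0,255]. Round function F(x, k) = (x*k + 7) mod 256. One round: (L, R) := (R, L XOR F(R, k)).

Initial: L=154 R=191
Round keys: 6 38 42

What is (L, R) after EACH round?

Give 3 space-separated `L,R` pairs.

Round 1 (k=6): L=191 R=27
Round 2 (k=38): L=27 R=182
Round 3 (k=42): L=182 R=248

Answer: 191,27 27,182 182,248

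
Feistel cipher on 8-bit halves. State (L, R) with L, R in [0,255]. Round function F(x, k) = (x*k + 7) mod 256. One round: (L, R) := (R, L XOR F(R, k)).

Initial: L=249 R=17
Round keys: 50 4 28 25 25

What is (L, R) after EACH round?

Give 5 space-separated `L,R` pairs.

Answer: 17,160 160,150 150,207 207,168 168,160

Derivation:
Round 1 (k=50): L=17 R=160
Round 2 (k=4): L=160 R=150
Round 3 (k=28): L=150 R=207
Round 4 (k=25): L=207 R=168
Round 5 (k=25): L=168 R=160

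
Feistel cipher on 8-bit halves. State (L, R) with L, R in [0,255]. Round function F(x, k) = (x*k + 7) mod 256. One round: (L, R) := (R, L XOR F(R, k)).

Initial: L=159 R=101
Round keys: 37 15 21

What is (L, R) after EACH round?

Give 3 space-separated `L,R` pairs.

Round 1 (k=37): L=101 R=63
Round 2 (k=15): L=63 R=221
Round 3 (k=21): L=221 R=23

Answer: 101,63 63,221 221,23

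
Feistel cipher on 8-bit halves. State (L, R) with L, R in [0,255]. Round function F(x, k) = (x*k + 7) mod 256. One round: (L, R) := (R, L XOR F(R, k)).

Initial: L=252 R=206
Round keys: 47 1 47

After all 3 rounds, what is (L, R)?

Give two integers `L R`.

Round 1 (k=47): L=206 R=37
Round 2 (k=1): L=37 R=226
Round 3 (k=47): L=226 R=160

Answer: 226 160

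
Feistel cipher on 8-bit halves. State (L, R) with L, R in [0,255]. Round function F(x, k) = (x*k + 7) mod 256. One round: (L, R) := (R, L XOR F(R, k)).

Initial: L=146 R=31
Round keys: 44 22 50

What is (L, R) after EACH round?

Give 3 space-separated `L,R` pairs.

Round 1 (k=44): L=31 R=201
Round 2 (k=22): L=201 R=82
Round 3 (k=50): L=82 R=194

Answer: 31,201 201,82 82,194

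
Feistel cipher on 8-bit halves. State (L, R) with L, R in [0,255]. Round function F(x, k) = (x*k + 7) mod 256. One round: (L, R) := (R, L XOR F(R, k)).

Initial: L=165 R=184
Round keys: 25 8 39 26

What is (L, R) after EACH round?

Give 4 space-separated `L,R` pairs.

Answer: 184,90 90,111 111,170 170,36

Derivation:
Round 1 (k=25): L=184 R=90
Round 2 (k=8): L=90 R=111
Round 3 (k=39): L=111 R=170
Round 4 (k=26): L=170 R=36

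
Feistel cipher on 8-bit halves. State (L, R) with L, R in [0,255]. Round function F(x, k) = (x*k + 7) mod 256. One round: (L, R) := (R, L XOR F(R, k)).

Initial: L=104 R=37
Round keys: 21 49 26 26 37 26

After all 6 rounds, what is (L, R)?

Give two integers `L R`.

Answer: 1 142

Derivation:
Round 1 (k=21): L=37 R=120
Round 2 (k=49): L=120 R=218
Round 3 (k=26): L=218 R=83
Round 4 (k=26): L=83 R=175
Round 5 (k=37): L=175 R=1
Round 6 (k=26): L=1 R=142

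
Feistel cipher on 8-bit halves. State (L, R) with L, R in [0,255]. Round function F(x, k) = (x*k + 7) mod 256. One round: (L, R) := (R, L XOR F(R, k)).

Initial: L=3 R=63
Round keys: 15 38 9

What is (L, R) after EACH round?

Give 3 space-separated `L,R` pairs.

Answer: 63,187 187,246 246,22

Derivation:
Round 1 (k=15): L=63 R=187
Round 2 (k=38): L=187 R=246
Round 3 (k=9): L=246 R=22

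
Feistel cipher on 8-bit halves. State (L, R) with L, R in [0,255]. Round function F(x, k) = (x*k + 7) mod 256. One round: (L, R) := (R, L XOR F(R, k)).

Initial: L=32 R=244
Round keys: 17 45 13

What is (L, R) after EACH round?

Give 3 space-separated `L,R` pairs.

Answer: 244,27 27,50 50,138

Derivation:
Round 1 (k=17): L=244 R=27
Round 2 (k=45): L=27 R=50
Round 3 (k=13): L=50 R=138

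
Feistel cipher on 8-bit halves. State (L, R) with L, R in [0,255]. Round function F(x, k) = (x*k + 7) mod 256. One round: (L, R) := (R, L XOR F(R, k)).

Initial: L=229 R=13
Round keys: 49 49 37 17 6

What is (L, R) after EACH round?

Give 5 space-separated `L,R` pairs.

Answer: 13,97 97,149 149,241 241,157 157,68

Derivation:
Round 1 (k=49): L=13 R=97
Round 2 (k=49): L=97 R=149
Round 3 (k=37): L=149 R=241
Round 4 (k=17): L=241 R=157
Round 5 (k=6): L=157 R=68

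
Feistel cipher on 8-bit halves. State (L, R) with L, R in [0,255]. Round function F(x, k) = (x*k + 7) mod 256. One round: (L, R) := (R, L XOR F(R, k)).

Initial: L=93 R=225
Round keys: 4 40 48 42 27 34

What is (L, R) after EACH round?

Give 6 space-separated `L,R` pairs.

Round 1 (k=4): L=225 R=214
Round 2 (k=40): L=214 R=150
Round 3 (k=48): L=150 R=241
Round 4 (k=42): L=241 R=7
Round 5 (k=27): L=7 R=53
Round 6 (k=34): L=53 R=22

Answer: 225,214 214,150 150,241 241,7 7,53 53,22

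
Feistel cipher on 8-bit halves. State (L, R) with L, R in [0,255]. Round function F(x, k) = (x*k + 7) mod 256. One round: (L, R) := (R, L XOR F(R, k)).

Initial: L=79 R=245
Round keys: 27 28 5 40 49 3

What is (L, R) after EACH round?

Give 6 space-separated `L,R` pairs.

Round 1 (k=27): L=245 R=145
Round 2 (k=28): L=145 R=22
Round 3 (k=5): L=22 R=228
Round 4 (k=40): L=228 R=177
Round 5 (k=49): L=177 R=12
Round 6 (k=3): L=12 R=154

Answer: 245,145 145,22 22,228 228,177 177,12 12,154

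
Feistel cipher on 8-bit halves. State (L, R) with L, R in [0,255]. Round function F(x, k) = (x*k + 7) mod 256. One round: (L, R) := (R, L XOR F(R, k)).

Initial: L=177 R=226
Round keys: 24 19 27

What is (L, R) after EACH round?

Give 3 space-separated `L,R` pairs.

Round 1 (k=24): L=226 R=134
Round 2 (k=19): L=134 R=27
Round 3 (k=27): L=27 R=102

Answer: 226,134 134,27 27,102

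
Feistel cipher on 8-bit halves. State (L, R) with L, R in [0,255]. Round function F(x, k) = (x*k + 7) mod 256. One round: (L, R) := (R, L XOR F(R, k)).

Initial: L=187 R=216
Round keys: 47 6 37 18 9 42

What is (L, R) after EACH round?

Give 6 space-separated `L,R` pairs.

Round 1 (k=47): L=216 R=20
Round 2 (k=6): L=20 R=167
Round 3 (k=37): L=167 R=62
Round 4 (k=18): L=62 R=196
Round 5 (k=9): L=196 R=213
Round 6 (k=42): L=213 R=61

Answer: 216,20 20,167 167,62 62,196 196,213 213,61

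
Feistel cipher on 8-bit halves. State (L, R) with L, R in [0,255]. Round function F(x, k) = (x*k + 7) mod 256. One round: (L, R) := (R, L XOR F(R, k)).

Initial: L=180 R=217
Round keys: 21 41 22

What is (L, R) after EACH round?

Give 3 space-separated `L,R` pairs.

Answer: 217,96 96,190 190,59

Derivation:
Round 1 (k=21): L=217 R=96
Round 2 (k=41): L=96 R=190
Round 3 (k=22): L=190 R=59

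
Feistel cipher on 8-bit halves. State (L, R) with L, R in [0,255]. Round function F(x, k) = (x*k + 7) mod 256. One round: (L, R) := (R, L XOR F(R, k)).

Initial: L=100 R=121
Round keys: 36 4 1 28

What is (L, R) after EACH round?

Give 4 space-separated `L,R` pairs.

Answer: 121,111 111,186 186,174 174,181

Derivation:
Round 1 (k=36): L=121 R=111
Round 2 (k=4): L=111 R=186
Round 3 (k=1): L=186 R=174
Round 4 (k=28): L=174 R=181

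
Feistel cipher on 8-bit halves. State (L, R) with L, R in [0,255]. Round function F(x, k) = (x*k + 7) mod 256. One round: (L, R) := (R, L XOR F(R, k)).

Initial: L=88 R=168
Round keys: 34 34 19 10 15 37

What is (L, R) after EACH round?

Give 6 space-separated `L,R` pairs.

Answer: 168,15 15,173 173,209 209,156 156,250 250,181

Derivation:
Round 1 (k=34): L=168 R=15
Round 2 (k=34): L=15 R=173
Round 3 (k=19): L=173 R=209
Round 4 (k=10): L=209 R=156
Round 5 (k=15): L=156 R=250
Round 6 (k=37): L=250 R=181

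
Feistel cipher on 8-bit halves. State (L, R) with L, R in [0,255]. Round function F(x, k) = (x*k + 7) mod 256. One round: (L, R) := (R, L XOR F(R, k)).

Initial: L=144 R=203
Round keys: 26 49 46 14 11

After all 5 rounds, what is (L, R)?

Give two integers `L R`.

Round 1 (k=26): L=203 R=53
Round 2 (k=49): L=53 R=231
Round 3 (k=46): L=231 R=188
Round 4 (k=14): L=188 R=168
Round 5 (k=11): L=168 R=131

Answer: 168 131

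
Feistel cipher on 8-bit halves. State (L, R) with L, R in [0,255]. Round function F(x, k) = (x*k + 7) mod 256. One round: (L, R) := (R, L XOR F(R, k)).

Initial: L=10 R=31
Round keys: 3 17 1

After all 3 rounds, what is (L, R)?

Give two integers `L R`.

Round 1 (k=3): L=31 R=110
Round 2 (k=17): L=110 R=74
Round 3 (k=1): L=74 R=63

Answer: 74 63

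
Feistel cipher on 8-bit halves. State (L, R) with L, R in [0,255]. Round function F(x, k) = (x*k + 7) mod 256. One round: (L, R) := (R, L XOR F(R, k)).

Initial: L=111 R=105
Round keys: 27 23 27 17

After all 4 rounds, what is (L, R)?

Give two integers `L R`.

Answer: 141 135

Derivation:
Round 1 (k=27): L=105 R=117
Round 2 (k=23): L=117 R=227
Round 3 (k=27): L=227 R=141
Round 4 (k=17): L=141 R=135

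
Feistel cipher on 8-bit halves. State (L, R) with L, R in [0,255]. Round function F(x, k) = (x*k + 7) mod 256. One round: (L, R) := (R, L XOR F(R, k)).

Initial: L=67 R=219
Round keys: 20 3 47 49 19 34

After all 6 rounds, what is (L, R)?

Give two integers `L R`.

Round 1 (k=20): L=219 R=96
Round 2 (k=3): L=96 R=252
Round 3 (k=47): L=252 R=43
Round 4 (k=49): L=43 R=190
Round 5 (k=19): L=190 R=10
Round 6 (k=34): L=10 R=229

Answer: 10 229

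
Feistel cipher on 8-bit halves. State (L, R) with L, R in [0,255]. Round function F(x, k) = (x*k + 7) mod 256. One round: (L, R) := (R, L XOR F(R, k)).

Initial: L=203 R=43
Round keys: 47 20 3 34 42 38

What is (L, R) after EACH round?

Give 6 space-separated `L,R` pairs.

Round 1 (k=47): L=43 R=39
Round 2 (k=20): L=39 R=56
Round 3 (k=3): L=56 R=136
Round 4 (k=34): L=136 R=47
Round 5 (k=42): L=47 R=53
Round 6 (k=38): L=53 R=202

Answer: 43,39 39,56 56,136 136,47 47,53 53,202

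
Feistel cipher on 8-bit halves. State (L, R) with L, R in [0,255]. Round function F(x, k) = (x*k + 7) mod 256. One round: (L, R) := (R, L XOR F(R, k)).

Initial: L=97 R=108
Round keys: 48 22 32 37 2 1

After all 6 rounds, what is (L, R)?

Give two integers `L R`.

Round 1 (k=48): L=108 R=38
Round 2 (k=22): L=38 R=39
Round 3 (k=32): L=39 R=193
Round 4 (k=37): L=193 R=203
Round 5 (k=2): L=203 R=92
Round 6 (k=1): L=92 R=168

Answer: 92 168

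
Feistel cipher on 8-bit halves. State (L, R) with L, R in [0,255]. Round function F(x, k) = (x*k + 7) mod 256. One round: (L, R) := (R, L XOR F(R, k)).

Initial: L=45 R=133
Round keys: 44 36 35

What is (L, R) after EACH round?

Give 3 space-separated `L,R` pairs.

Round 1 (k=44): L=133 R=206
Round 2 (k=36): L=206 R=122
Round 3 (k=35): L=122 R=123

Answer: 133,206 206,122 122,123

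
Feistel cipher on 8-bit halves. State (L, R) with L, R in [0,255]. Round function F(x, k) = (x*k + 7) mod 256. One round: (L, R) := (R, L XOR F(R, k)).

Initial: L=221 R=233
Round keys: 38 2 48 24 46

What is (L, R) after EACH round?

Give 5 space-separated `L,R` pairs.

Round 1 (k=38): L=233 R=64
Round 2 (k=2): L=64 R=110
Round 3 (k=48): L=110 R=231
Round 4 (k=24): L=231 R=193
Round 5 (k=46): L=193 R=82

Answer: 233,64 64,110 110,231 231,193 193,82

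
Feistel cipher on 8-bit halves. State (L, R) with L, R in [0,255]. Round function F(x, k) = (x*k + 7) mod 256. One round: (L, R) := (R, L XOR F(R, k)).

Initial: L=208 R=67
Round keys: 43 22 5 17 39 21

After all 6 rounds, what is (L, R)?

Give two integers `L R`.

Answer: 74 39

Derivation:
Round 1 (k=43): L=67 R=152
Round 2 (k=22): L=152 R=84
Round 3 (k=5): L=84 R=51
Round 4 (k=17): L=51 R=62
Round 5 (k=39): L=62 R=74
Round 6 (k=21): L=74 R=39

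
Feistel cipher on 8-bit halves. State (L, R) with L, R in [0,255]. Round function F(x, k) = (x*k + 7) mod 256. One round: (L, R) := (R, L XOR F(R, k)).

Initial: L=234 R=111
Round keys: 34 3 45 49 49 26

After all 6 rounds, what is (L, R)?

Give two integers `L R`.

Round 1 (k=34): L=111 R=47
Round 2 (k=3): L=47 R=251
Round 3 (k=45): L=251 R=9
Round 4 (k=49): L=9 R=59
Round 5 (k=49): L=59 R=91
Round 6 (k=26): L=91 R=126

Answer: 91 126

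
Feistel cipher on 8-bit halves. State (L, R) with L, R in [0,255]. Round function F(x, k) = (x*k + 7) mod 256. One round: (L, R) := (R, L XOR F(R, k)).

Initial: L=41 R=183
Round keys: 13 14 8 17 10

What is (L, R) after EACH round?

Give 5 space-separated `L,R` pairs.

Round 1 (k=13): L=183 R=123
Round 2 (k=14): L=123 R=118
Round 3 (k=8): L=118 R=204
Round 4 (k=17): L=204 R=229
Round 5 (k=10): L=229 R=53

Answer: 183,123 123,118 118,204 204,229 229,53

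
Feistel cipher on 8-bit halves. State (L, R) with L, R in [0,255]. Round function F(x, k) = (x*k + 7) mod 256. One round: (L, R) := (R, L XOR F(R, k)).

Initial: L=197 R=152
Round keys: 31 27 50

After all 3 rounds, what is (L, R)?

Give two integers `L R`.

Answer: 109 251

Derivation:
Round 1 (k=31): L=152 R=170
Round 2 (k=27): L=170 R=109
Round 3 (k=50): L=109 R=251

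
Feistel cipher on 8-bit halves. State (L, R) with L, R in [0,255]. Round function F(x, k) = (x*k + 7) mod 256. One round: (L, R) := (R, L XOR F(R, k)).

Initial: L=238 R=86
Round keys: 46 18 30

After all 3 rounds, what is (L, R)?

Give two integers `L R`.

Answer: 215 172

Derivation:
Round 1 (k=46): L=86 R=149
Round 2 (k=18): L=149 R=215
Round 3 (k=30): L=215 R=172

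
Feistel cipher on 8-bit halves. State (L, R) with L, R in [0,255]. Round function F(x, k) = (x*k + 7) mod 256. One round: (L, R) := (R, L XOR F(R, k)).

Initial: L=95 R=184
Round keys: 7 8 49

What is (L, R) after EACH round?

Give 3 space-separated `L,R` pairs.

Answer: 184,80 80,63 63,70

Derivation:
Round 1 (k=7): L=184 R=80
Round 2 (k=8): L=80 R=63
Round 3 (k=49): L=63 R=70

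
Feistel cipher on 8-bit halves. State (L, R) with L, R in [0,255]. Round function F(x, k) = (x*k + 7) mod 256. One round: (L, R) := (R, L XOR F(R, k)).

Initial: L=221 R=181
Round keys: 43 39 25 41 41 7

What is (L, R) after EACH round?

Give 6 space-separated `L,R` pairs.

Answer: 181,179 179,249 249,235 235,83 83,185 185,69

Derivation:
Round 1 (k=43): L=181 R=179
Round 2 (k=39): L=179 R=249
Round 3 (k=25): L=249 R=235
Round 4 (k=41): L=235 R=83
Round 5 (k=41): L=83 R=185
Round 6 (k=7): L=185 R=69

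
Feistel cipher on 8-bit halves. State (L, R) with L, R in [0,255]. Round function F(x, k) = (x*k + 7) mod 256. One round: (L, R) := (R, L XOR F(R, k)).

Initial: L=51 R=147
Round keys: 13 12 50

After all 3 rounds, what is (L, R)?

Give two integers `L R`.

Answer: 48 42

Derivation:
Round 1 (k=13): L=147 R=77
Round 2 (k=12): L=77 R=48
Round 3 (k=50): L=48 R=42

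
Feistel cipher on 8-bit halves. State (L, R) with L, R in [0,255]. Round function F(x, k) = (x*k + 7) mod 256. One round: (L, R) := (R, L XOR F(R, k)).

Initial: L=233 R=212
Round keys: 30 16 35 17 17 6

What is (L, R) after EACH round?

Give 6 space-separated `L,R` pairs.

Round 1 (k=30): L=212 R=54
Round 2 (k=16): L=54 R=179
Round 3 (k=35): L=179 R=182
Round 4 (k=17): L=182 R=174
Round 5 (k=17): L=174 R=35
Round 6 (k=6): L=35 R=119

Answer: 212,54 54,179 179,182 182,174 174,35 35,119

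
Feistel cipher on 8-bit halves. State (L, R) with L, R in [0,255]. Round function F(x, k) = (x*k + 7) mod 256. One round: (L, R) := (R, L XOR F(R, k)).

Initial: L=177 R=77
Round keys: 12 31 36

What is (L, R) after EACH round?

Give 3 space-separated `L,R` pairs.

Answer: 77,18 18,120 120,245

Derivation:
Round 1 (k=12): L=77 R=18
Round 2 (k=31): L=18 R=120
Round 3 (k=36): L=120 R=245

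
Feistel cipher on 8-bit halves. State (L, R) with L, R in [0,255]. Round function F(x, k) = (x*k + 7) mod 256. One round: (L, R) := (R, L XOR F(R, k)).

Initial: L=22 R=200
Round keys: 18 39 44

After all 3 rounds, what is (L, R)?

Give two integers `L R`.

Round 1 (k=18): L=200 R=1
Round 2 (k=39): L=1 R=230
Round 3 (k=44): L=230 R=142

Answer: 230 142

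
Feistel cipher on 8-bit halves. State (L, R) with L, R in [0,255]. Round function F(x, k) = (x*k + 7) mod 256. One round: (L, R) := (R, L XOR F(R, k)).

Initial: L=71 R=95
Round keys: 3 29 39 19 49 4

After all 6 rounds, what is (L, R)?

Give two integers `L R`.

Round 1 (k=3): L=95 R=99
Round 2 (k=29): L=99 R=97
Round 3 (k=39): L=97 R=173
Round 4 (k=19): L=173 R=191
Round 5 (k=49): L=191 R=59
Round 6 (k=4): L=59 R=76

Answer: 59 76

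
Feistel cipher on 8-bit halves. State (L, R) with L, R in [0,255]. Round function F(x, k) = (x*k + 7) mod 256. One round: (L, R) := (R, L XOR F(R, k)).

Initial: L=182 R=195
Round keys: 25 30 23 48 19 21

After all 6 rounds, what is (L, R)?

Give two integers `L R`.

Answer: 55 161

Derivation:
Round 1 (k=25): L=195 R=164
Round 2 (k=30): L=164 R=252
Round 3 (k=23): L=252 R=15
Round 4 (k=48): L=15 R=43
Round 5 (k=19): L=43 R=55
Round 6 (k=21): L=55 R=161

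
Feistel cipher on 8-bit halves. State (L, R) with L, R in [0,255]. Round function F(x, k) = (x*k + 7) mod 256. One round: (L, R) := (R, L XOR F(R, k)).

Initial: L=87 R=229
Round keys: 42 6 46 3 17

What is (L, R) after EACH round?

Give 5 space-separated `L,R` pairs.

Answer: 229,206 206,62 62,229 229,136 136,234

Derivation:
Round 1 (k=42): L=229 R=206
Round 2 (k=6): L=206 R=62
Round 3 (k=46): L=62 R=229
Round 4 (k=3): L=229 R=136
Round 5 (k=17): L=136 R=234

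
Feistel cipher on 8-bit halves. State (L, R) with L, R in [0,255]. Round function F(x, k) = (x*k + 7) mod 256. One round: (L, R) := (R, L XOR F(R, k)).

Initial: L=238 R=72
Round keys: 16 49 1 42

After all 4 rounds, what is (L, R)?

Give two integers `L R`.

Answer: 6 107

Derivation:
Round 1 (k=16): L=72 R=105
Round 2 (k=49): L=105 R=104
Round 3 (k=1): L=104 R=6
Round 4 (k=42): L=6 R=107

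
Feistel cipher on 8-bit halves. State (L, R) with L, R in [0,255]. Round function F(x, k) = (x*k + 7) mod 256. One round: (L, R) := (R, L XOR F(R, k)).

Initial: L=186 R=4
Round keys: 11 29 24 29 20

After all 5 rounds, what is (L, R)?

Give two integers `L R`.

Answer: 85 229

Derivation:
Round 1 (k=11): L=4 R=137
Round 2 (k=29): L=137 R=136
Round 3 (k=24): L=136 R=78
Round 4 (k=29): L=78 R=85
Round 5 (k=20): L=85 R=229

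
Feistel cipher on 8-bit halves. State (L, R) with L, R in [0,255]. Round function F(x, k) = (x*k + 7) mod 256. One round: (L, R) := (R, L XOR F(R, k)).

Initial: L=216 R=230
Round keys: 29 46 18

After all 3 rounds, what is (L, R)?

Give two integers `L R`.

Answer: 59 224

Derivation:
Round 1 (k=29): L=230 R=205
Round 2 (k=46): L=205 R=59
Round 3 (k=18): L=59 R=224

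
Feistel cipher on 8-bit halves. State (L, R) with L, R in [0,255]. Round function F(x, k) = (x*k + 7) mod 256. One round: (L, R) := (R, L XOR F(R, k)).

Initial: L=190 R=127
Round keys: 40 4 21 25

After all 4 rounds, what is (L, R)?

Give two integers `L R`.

Answer: 106 149

Derivation:
Round 1 (k=40): L=127 R=97
Round 2 (k=4): L=97 R=244
Round 3 (k=21): L=244 R=106
Round 4 (k=25): L=106 R=149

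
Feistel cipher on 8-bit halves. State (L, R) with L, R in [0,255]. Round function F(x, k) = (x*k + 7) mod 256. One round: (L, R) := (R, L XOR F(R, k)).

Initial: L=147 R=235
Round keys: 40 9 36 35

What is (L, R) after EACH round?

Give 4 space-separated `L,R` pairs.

Answer: 235,44 44,120 120,203 203,176

Derivation:
Round 1 (k=40): L=235 R=44
Round 2 (k=9): L=44 R=120
Round 3 (k=36): L=120 R=203
Round 4 (k=35): L=203 R=176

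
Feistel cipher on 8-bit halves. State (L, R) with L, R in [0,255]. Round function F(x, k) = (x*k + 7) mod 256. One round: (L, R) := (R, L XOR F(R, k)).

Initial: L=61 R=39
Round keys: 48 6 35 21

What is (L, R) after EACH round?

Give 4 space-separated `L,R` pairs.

Round 1 (k=48): L=39 R=106
Round 2 (k=6): L=106 R=164
Round 3 (k=35): L=164 R=25
Round 4 (k=21): L=25 R=176

Answer: 39,106 106,164 164,25 25,176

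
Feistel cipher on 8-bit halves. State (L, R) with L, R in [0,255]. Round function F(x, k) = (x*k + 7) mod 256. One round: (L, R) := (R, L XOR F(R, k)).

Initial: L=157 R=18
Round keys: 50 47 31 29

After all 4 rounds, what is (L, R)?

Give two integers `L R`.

Round 1 (k=50): L=18 R=22
Round 2 (k=47): L=22 R=3
Round 3 (k=31): L=3 R=114
Round 4 (k=29): L=114 R=242

Answer: 114 242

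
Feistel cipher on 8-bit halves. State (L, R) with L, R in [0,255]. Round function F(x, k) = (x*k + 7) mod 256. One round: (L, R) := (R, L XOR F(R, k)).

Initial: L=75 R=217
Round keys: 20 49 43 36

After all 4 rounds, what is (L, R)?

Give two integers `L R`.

Round 1 (k=20): L=217 R=176
Round 2 (k=49): L=176 R=110
Round 3 (k=43): L=110 R=49
Round 4 (k=36): L=49 R=133

Answer: 49 133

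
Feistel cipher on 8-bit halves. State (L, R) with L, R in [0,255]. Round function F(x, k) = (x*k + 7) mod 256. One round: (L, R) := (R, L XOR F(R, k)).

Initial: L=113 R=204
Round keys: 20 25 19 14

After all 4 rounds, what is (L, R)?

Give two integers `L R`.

Answer: 12 126

Derivation:
Round 1 (k=20): L=204 R=134
Round 2 (k=25): L=134 R=209
Round 3 (k=19): L=209 R=12
Round 4 (k=14): L=12 R=126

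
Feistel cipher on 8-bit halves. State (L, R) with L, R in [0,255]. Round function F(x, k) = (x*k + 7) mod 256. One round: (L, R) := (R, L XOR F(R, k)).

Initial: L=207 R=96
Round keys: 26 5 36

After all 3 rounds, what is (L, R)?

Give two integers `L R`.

Round 1 (k=26): L=96 R=8
Round 2 (k=5): L=8 R=79
Round 3 (k=36): L=79 R=43

Answer: 79 43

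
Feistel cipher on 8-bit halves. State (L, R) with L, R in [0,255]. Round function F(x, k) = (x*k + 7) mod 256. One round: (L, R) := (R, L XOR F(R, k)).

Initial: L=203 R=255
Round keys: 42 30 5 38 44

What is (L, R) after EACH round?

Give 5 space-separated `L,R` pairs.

Answer: 255,22 22,100 100,237 237,81 81,30

Derivation:
Round 1 (k=42): L=255 R=22
Round 2 (k=30): L=22 R=100
Round 3 (k=5): L=100 R=237
Round 4 (k=38): L=237 R=81
Round 5 (k=44): L=81 R=30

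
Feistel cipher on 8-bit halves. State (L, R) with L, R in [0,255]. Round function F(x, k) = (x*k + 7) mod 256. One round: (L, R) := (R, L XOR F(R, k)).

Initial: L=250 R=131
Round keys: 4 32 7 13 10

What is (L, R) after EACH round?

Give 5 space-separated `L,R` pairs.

Round 1 (k=4): L=131 R=233
Round 2 (k=32): L=233 R=164
Round 3 (k=7): L=164 R=106
Round 4 (k=13): L=106 R=205
Round 5 (k=10): L=205 R=99

Answer: 131,233 233,164 164,106 106,205 205,99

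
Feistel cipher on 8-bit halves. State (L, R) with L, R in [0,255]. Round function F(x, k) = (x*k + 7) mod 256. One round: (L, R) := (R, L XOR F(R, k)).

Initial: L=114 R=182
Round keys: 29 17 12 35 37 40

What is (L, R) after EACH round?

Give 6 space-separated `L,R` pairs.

Round 1 (k=29): L=182 R=215
Round 2 (k=17): L=215 R=248
Round 3 (k=12): L=248 R=112
Round 4 (k=35): L=112 R=175
Round 5 (k=37): L=175 R=34
Round 6 (k=40): L=34 R=248

Answer: 182,215 215,248 248,112 112,175 175,34 34,248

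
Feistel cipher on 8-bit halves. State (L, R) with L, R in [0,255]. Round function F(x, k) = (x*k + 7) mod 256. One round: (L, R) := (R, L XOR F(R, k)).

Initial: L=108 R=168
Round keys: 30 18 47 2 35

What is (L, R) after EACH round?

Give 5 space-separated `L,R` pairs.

Answer: 168,219 219,197 197,233 233,28 28,50

Derivation:
Round 1 (k=30): L=168 R=219
Round 2 (k=18): L=219 R=197
Round 3 (k=47): L=197 R=233
Round 4 (k=2): L=233 R=28
Round 5 (k=35): L=28 R=50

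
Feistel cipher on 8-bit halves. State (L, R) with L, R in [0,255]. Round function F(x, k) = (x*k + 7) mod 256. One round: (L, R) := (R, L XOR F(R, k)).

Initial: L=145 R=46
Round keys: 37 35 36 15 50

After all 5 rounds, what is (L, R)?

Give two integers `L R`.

Round 1 (k=37): L=46 R=60
Round 2 (k=35): L=60 R=21
Round 3 (k=36): L=21 R=199
Round 4 (k=15): L=199 R=165
Round 5 (k=50): L=165 R=134

Answer: 165 134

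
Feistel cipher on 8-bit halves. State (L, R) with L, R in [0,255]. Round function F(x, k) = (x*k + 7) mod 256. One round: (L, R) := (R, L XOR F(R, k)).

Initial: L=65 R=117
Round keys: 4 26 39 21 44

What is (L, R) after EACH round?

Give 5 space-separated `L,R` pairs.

Round 1 (k=4): L=117 R=154
Round 2 (k=26): L=154 R=222
Round 3 (k=39): L=222 R=67
Round 4 (k=21): L=67 R=88
Round 5 (k=44): L=88 R=100

Answer: 117,154 154,222 222,67 67,88 88,100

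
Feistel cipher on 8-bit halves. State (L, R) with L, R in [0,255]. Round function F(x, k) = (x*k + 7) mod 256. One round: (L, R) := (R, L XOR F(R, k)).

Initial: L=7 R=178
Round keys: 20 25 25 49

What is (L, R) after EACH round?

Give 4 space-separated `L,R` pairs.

Round 1 (k=20): L=178 R=232
Round 2 (k=25): L=232 R=29
Round 3 (k=25): L=29 R=52
Round 4 (k=49): L=52 R=230

Answer: 178,232 232,29 29,52 52,230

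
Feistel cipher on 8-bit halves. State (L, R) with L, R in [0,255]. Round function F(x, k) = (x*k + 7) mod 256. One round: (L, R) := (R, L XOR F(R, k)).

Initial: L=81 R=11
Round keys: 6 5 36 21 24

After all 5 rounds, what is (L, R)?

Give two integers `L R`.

Round 1 (k=6): L=11 R=24
Round 2 (k=5): L=24 R=116
Round 3 (k=36): L=116 R=79
Round 4 (k=21): L=79 R=246
Round 5 (k=24): L=246 R=88

Answer: 246 88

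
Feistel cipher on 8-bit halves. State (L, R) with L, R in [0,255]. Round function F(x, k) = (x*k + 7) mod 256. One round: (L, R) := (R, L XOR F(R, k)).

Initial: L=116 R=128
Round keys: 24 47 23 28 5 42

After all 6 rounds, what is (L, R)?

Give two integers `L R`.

Round 1 (k=24): L=128 R=115
Round 2 (k=47): L=115 R=164
Round 3 (k=23): L=164 R=176
Round 4 (k=28): L=176 R=227
Round 5 (k=5): L=227 R=198
Round 6 (k=42): L=198 R=96

Answer: 198 96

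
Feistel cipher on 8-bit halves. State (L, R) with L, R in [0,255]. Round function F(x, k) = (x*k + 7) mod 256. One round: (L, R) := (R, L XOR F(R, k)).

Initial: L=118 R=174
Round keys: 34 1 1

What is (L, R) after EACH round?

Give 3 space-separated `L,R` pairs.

Round 1 (k=34): L=174 R=85
Round 2 (k=1): L=85 R=242
Round 3 (k=1): L=242 R=172

Answer: 174,85 85,242 242,172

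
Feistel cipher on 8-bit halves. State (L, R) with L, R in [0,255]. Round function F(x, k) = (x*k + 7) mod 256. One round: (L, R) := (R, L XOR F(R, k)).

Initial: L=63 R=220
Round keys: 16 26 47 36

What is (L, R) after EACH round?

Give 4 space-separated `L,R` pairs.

Round 1 (k=16): L=220 R=248
Round 2 (k=26): L=248 R=235
Round 3 (k=47): L=235 R=212
Round 4 (k=36): L=212 R=60

Answer: 220,248 248,235 235,212 212,60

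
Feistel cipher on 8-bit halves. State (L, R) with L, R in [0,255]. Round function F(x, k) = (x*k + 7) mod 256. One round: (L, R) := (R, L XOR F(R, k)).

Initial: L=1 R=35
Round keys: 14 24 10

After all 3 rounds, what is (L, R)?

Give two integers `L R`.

Round 1 (k=14): L=35 R=240
Round 2 (k=24): L=240 R=164
Round 3 (k=10): L=164 R=159

Answer: 164 159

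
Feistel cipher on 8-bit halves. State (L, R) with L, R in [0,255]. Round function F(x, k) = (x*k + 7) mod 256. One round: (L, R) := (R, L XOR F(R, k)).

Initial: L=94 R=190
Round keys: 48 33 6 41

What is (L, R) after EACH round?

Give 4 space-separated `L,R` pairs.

Answer: 190,249 249,158 158,66 66,7

Derivation:
Round 1 (k=48): L=190 R=249
Round 2 (k=33): L=249 R=158
Round 3 (k=6): L=158 R=66
Round 4 (k=41): L=66 R=7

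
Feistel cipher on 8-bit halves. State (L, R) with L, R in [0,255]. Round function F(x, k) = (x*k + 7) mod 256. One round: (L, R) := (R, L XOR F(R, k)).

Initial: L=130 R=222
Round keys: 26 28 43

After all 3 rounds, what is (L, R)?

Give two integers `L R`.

Answer: 61 87

Derivation:
Round 1 (k=26): L=222 R=17
Round 2 (k=28): L=17 R=61
Round 3 (k=43): L=61 R=87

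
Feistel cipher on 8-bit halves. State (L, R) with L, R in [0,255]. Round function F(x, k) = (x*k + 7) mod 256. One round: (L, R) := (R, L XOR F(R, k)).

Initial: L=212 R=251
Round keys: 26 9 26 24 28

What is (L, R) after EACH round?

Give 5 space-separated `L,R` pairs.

Answer: 251,81 81,27 27,148 148,252 252,3

Derivation:
Round 1 (k=26): L=251 R=81
Round 2 (k=9): L=81 R=27
Round 3 (k=26): L=27 R=148
Round 4 (k=24): L=148 R=252
Round 5 (k=28): L=252 R=3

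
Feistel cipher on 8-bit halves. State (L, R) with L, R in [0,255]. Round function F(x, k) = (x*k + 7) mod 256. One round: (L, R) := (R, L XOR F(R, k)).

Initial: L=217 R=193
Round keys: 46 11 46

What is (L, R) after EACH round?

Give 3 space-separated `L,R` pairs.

Round 1 (k=46): L=193 R=108
Round 2 (k=11): L=108 R=106
Round 3 (k=46): L=106 R=127

Answer: 193,108 108,106 106,127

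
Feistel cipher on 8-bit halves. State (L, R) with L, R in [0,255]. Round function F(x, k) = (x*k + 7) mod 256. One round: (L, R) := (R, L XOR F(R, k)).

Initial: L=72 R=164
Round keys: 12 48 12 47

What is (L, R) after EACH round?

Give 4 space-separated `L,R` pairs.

Answer: 164,255 255,115 115,148 148,64

Derivation:
Round 1 (k=12): L=164 R=255
Round 2 (k=48): L=255 R=115
Round 3 (k=12): L=115 R=148
Round 4 (k=47): L=148 R=64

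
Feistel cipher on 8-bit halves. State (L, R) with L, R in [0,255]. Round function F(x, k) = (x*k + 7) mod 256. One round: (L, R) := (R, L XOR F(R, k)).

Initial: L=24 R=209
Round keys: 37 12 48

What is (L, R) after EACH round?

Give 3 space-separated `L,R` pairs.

Round 1 (k=37): L=209 R=36
Round 2 (k=12): L=36 R=102
Round 3 (k=48): L=102 R=3

Answer: 209,36 36,102 102,3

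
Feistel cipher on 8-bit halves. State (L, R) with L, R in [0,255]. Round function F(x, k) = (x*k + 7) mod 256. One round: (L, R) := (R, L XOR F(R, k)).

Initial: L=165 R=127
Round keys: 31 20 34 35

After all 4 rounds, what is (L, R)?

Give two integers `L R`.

Answer: 162 89

Derivation:
Round 1 (k=31): L=127 R=205
Round 2 (k=20): L=205 R=116
Round 3 (k=34): L=116 R=162
Round 4 (k=35): L=162 R=89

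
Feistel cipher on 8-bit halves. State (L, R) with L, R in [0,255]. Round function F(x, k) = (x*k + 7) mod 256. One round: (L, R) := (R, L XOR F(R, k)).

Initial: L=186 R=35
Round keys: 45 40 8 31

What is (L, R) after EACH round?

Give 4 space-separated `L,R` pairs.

Answer: 35,148 148,4 4,179 179,176

Derivation:
Round 1 (k=45): L=35 R=148
Round 2 (k=40): L=148 R=4
Round 3 (k=8): L=4 R=179
Round 4 (k=31): L=179 R=176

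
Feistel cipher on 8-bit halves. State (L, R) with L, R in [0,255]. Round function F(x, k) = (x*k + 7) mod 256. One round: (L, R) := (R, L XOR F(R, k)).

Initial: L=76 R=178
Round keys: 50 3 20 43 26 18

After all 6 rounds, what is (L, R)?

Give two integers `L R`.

Round 1 (k=50): L=178 R=135
Round 2 (k=3): L=135 R=46
Round 3 (k=20): L=46 R=24
Round 4 (k=43): L=24 R=33
Round 5 (k=26): L=33 R=121
Round 6 (k=18): L=121 R=168

Answer: 121 168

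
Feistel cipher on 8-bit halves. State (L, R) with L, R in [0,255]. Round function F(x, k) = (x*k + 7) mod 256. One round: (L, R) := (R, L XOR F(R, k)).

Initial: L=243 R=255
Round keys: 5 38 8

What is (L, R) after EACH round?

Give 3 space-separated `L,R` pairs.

Round 1 (k=5): L=255 R=241
Round 2 (k=38): L=241 R=50
Round 3 (k=8): L=50 R=102

Answer: 255,241 241,50 50,102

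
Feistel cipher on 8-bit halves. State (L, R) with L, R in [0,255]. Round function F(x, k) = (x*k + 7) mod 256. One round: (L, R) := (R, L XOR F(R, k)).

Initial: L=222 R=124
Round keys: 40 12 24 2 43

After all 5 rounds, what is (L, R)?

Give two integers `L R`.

Answer: 124 13

Derivation:
Round 1 (k=40): L=124 R=185
Round 2 (k=12): L=185 R=207
Round 3 (k=24): L=207 R=214
Round 4 (k=2): L=214 R=124
Round 5 (k=43): L=124 R=13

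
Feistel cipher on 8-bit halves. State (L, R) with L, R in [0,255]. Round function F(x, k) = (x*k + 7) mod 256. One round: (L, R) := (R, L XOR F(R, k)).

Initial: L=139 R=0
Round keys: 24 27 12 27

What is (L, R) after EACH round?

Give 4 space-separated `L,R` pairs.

Round 1 (k=24): L=0 R=140
Round 2 (k=27): L=140 R=203
Round 3 (k=12): L=203 R=7
Round 4 (k=27): L=7 R=15

Answer: 0,140 140,203 203,7 7,15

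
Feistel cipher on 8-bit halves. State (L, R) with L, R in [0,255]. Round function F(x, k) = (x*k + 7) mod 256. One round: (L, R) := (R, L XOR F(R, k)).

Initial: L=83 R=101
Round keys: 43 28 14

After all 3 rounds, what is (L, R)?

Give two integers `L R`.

Answer: 150 150

Derivation:
Round 1 (k=43): L=101 R=173
Round 2 (k=28): L=173 R=150
Round 3 (k=14): L=150 R=150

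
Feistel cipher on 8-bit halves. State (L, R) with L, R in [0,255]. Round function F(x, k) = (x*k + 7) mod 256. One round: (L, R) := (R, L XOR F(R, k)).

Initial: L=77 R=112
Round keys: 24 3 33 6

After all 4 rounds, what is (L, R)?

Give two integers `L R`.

Round 1 (k=24): L=112 R=202
Round 2 (k=3): L=202 R=21
Round 3 (k=33): L=21 R=118
Round 4 (k=6): L=118 R=222

Answer: 118 222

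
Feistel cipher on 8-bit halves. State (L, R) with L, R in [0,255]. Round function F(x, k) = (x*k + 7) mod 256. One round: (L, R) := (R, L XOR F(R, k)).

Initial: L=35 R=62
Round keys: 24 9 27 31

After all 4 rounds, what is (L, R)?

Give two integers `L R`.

Answer: 154 8

Derivation:
Round 1 (k=24): L=62 R=244
Round 2 (k=9): L=244 R=165
Round 3 (k=27): L=165 R=154
Round 4 (k=31): L=154 R=8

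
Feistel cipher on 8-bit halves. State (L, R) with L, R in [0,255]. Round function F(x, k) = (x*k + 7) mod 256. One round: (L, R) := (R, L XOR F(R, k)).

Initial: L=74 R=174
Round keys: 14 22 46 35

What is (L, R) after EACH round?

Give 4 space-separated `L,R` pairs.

Round 1 (k=14): L=174 R=193
Round 2 (k=22): L=193 R=51
Round 3 (k=46): L=51 R=240
Round 4 (k=35): L=240 R=228

Answer: 174,193 193,51 51,240 240,228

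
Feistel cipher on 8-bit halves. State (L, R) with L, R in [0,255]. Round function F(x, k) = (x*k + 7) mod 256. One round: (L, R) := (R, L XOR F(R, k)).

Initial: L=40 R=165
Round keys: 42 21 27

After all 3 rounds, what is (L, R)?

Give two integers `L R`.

Round 1 (k=42): L=165 R=49
Round 2 (k=21): L=49 R=169
Round 3 (k=27): L=169 R=235

Answer: 169 235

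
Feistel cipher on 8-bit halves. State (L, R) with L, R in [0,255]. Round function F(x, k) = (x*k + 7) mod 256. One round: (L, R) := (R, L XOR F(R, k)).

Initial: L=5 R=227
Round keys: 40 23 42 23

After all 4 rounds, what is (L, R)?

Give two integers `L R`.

Answer: 137 72

Derivation:
Round 1 (k=40): L=227 R=122
Round 2 (k=23): L=122 R=30
Round 3 (k=42): L=30 R=137
Round 4 (k=23): L=137 R=72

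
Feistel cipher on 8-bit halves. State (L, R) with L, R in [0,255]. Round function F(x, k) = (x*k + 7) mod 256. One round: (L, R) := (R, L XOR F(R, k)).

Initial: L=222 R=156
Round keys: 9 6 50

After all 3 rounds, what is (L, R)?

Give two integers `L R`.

Round 1 (k=9): L=156 R=93
Round 2 (k=6): L=93 R=169
Round 3 (k=50): L=169 R=84

Answer: 169 84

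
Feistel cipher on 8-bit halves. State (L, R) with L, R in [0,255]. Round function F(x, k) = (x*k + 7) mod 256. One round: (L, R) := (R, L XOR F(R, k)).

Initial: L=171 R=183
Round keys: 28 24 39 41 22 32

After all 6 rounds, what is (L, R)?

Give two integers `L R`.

Round 1 (k=28): L=183 R=160
Round 2 (k=24): L=160 R=176
Round 3 (k=39): L=176 R=119
Round 4 (k=41): L=119 R=166
Round 5 (k=22): L=166 R=60
Round 6 (k=32): L=60 R=33

Answer: 60 33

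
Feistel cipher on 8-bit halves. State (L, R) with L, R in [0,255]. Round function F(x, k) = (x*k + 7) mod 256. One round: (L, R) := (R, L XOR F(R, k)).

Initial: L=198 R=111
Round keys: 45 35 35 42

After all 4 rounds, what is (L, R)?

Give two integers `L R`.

Answer: 223 153

Derivation:
Round 1 (k=45): L=111 R=76
Round 2 (k=35): L=76 R=4
Round 3 (k=35): L=4 R=223
Round 4 (k=42): L=223 R=153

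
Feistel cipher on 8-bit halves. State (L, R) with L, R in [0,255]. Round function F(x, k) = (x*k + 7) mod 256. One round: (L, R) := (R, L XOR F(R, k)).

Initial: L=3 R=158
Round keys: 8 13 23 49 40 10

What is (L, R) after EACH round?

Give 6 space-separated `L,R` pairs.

Round 1 (k=8): L=158 R=244
Round 2 (k=13): L=244 R=245
Round 3 (k=23): L=245 R=254
Round 4 (k=49): L=254 R=80
Round 5 (k=40): L=80 R=121
Round 6 (k=10): L=121 R=145

Answer: 158,244 244,245 245,254 254,80 80,121 121,145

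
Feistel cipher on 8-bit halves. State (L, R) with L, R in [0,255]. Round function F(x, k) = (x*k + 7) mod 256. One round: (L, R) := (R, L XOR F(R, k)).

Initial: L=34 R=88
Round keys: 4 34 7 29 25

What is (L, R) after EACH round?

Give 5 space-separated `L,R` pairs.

Answer: 88,69 69,105 105,163 163,23 23,229

Derivation:
Round 1 (k=4): L=88 R=69
Round 2 (k=34): L=69 R=105
Round 3 (k=7): L=105 R=163
Round 4 (k=29): L=163 R=23
Round 5 (k=25): L=23 R=229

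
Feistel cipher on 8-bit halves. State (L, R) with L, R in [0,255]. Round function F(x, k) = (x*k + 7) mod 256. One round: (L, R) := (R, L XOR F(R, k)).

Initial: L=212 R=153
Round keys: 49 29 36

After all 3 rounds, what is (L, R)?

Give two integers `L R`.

Round 1 (k=49): L=153 R=132
Round 2 (k=29): L=132 R=98
Round 3 (k=36): L=98 R=75

Answer: 98 75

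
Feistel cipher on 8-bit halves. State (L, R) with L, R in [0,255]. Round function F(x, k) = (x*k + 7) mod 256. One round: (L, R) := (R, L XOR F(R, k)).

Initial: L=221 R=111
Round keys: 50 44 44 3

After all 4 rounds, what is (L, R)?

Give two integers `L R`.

Answer: 15 188

Derivation:
Round 1 (k=50): L=111 R=104
Round 2 (k=44): L=104 R=136
Round 3 (k=44): L=136 R=15
Round 4 (k=3): L=15 R=188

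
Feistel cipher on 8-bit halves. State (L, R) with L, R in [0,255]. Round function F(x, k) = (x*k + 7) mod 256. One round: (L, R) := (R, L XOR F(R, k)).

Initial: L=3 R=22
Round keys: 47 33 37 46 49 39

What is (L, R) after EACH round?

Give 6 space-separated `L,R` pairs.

Round 1 (k=47): L=22 R=18
Round 2 (k=33): L=18 R=79
Round 3 (k=37): L=79 R=96
Round 4 (k=46): L=96 R=8
Round 5 (k=49): L=8 R=239
Round 6 (k=39): L=239 R=120

Answer: 22,18 18,79 79,96 96,8 8,239 239,120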